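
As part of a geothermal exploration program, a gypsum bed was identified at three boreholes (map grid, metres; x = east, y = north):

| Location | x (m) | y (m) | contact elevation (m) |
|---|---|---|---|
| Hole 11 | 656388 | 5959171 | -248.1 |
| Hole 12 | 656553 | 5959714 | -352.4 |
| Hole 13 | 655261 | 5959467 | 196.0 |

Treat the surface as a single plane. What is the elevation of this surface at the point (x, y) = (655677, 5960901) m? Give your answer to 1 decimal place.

Two edge vectors: Hole 11→Hole 12 = (165, 543, -104.3), Hole 11→Hole 13 = (-1127, 296, 444.1).
Normal n = (Hole 11→Hole 12) × (Hole 11→Hole 13) = (272019.1, 44269.6, 660801).
So ∂z/∂x = −n_x/n_z = −0.411650557 and ∂z/∂y = −n_y/n_z = −0.066993845.
Intercept c from Hole 11: -248.1 + 270202.49 + 399227.78 = 669182.17.
At (655677, 5960901): z = −269909.8 − 399343.7 + 669182.17 = -71.3 m.

-71.3 m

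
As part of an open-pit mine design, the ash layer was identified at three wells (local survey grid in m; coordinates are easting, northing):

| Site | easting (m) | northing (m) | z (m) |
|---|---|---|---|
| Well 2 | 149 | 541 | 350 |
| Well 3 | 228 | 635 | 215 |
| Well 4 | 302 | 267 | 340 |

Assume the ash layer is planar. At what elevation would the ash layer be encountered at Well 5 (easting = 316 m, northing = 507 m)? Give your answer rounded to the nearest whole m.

Let the plane be z = a·easting + b·northing + c.
Well 3−Well 2: 79a + 94b = −135;  Well 4−Well 2: 153a − 274b = −10.
Solving gives a = −1.05279, b = −0.55138.
Then c = 350 − a·149 − b·541 = 805.16.
At (316, 507): z = −332.7 − 279.5 + 805.16 = 192.9 m.

193 m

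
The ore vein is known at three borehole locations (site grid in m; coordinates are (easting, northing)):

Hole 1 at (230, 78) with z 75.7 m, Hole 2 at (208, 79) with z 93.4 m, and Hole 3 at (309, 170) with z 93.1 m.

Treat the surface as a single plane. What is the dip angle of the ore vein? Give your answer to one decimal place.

48.8°

Two edge vectors: Hole 1→Hole 2 = (-22, 1, 17.7), Hole 1→Hole 3 = (79, 92, 17.4).
Normal n = (Hole 1→Hole 2) × (Hole 1→Hole 3) = (-1611, 1781.1, -2103).
So ∂z/∂E = −n_x/n_z = −0.76605 and ∂z/∂N = −n_y/n_z = 0.84693.
Gradient magnitude |∇z| = √(a² + b²) = √(0.58683 + 0.71730) = 1.14198.
True dip = arctan(1.14198) = 48.8°, dipping toward SE (azimuth ≈ 138°).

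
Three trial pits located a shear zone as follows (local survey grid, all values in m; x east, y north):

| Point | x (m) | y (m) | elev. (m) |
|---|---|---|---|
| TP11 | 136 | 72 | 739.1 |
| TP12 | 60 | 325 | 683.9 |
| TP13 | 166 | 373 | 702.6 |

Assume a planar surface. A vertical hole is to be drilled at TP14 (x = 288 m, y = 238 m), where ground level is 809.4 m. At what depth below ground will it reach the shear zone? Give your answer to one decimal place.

Let the plane be z = a·x + b·y + c.
TP12−TP11: −76a + 253b = −55.2;  TP13−TP11: 30a + 301b = −36.5.
Solving gives a = 0.24226, b = −0.14541.
Then c = 739.1 − a·136 − b·72 = 716.62.
At (288, 238): z_contact = 69.77 − 34.61 + 716.62 = 751.79 m.
Depth below ground = 809.4 − 751.79 = 57.6 m.

57.6 m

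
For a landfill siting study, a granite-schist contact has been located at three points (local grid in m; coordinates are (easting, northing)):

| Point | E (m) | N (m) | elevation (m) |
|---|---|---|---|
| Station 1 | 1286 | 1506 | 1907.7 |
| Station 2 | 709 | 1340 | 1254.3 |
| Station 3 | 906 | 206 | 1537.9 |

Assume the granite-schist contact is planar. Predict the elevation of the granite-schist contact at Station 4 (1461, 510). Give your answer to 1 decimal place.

2159.1 m

Two edge vectors: Station 1→Station 2 = (-577, -166, -653.4), Station 1→Station 3 = (-380, -1300, -369.8).
Normal n = (Station 1→Station 2) × (Station 1→Station 3) = (-788033.2, 34917.4, 687020).
So ∂z/∂E = −n_x/n_z = 1.147031 and ∂z/∂N = −n_y/n_z = −0.050824.
Intercept c from Station 1: 1907.7 − 1475.08 + 76.54 = 509.16.
At (1461, 510): z = 1675.8 − 25.9 + 509.16 = 2159.1 m.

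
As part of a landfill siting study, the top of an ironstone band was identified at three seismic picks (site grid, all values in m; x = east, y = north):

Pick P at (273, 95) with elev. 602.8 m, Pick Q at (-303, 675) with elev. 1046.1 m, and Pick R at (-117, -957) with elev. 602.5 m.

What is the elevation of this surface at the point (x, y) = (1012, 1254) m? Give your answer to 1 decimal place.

Two edge vectors: Pick P→Pick Q = (-576, 580, 443.3), Pick P→Pick R = (-390, -1052, -0.3).
Normal n = (Pick P→Pick Q) × (Pick P→Pick R) = (466177.6, -173059.8, 832152).
So ∂z/∂x = −n_x/n_z = −0.560207 and ∂z/∂y = −n_y/n_z = 0.207967.
Intercept c from Pick P: 602.8 + 152.94 − 19.76 = 735.98.
At (1012, 1254): z = −566.9 + 260.8 + 735.98 = 429.8 m.

429.8 m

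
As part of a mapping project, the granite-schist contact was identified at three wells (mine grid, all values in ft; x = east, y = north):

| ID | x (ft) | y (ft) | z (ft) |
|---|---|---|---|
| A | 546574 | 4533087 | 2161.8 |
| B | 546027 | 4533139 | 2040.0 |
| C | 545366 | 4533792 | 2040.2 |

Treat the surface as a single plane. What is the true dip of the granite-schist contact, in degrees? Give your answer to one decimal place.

19.3°

Two edge vectors: A→B = (-547, 52, -121.8), A→C = (-1208, 705, -121.6).
Normal n = (A→B) × (A→C) = (79545.8, 80619.2, -322819).
So ∂z/∂x = −n_x/n_z = 0.24641 and ∂z/∂y = −n_y/n_z = 0.24973.
Gradient magnitude |∇z| = √(a² + b²) = √(0.06072 + 0.06237) = 0.35084.
True dip = arctan(0.35084) = 19.3°, dipping toward SW (azimuth ≈ 225°).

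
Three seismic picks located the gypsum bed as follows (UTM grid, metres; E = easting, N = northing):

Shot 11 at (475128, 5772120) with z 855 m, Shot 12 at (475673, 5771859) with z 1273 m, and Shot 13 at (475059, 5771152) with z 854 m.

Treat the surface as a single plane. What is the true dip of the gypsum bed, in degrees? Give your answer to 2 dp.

36.65°

Two edge vectors: Shot 11→Shot 12 = (545, -261, 418), Shot 11→Shot 13 = (-69, -968, -1).
Normal n = (Shot 11→Shot 12) × (Shot 11→Shot 13) = (404885, -28297, -545569).
So ∂z/∂E = −n_x/n_z = 0.74213 and ∂z/∂N = −n_y/n_z = −0.05187.
Gradient magnitude |∇z| = √(a² + b²) = √(0.55076 + 0.00269) = 0.74394.
True dip = arctan(0.74394) = 36.65°, dipping toward W (azimuth ≈ 274°).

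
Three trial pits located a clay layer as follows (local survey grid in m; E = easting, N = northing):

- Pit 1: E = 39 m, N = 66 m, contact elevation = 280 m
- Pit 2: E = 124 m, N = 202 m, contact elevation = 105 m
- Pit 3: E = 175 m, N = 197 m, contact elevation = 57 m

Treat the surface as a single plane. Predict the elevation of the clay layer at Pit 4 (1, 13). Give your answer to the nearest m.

353 m

Two edge vectors: Pit 1→Pit 2 = (85, 136, -175), Pit 1→Pit 3 = (136, 131, -223).
Normal n = (Pit 1→Pit 2) × (Pit 1→Pit 3) = (-7403, -4845, -7361).
So ∂z/∂E = −n_x/n_z = −1.00571 and ∂z/∂N = −n_y/n_z = −0.65820.
Intercept c from Pit 1: 280 + 39.22 + 43.44 = 362.66.
At (1, 13): z = −1.0 − 8.6 + 362.66 = 353.1 m.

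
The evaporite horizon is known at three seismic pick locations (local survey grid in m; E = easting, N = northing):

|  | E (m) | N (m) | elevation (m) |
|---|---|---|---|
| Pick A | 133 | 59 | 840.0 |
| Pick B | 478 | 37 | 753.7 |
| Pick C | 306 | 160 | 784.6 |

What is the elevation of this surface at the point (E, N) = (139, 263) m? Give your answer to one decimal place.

Two edge vectors: Pick A→Pick B = (345, -22, -86.3), Pick A→Pick C = (173, 101, -55.4).
Normal n = (Pick A→Pick B) × (Pick A→Pick C) = (9935.1, 4183.1, 38651).
So ∂z/∂E = −n_x/n_z = −0.25705 and ∂z/∂N = −n_y/n_z = −0.10823.
Intercept c from Pick A: 840 + 34.19 + 6.39 = 880.57.
At (139, 263): z = −35.7 − 28.5 + 880.57 = 816.4 m.

816.4 m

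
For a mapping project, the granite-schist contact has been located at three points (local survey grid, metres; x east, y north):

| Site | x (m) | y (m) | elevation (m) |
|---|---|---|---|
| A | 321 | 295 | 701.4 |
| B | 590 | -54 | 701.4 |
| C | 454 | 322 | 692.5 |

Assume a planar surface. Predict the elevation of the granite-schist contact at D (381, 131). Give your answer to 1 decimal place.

Two edge vectors: A→B = (269, -349, 0), A→C = (133, 27, -8.9).
Normal n = (A→B) × (A→C) = (3106.1, 2394.1, 53680).
So ∂z/∂x = −n_x/n_z = −0.05786 and ∂z/∂y = −n_y/n_z = −0.04460.
Intercept c from A: 701.4 + 18.57 + 13.16 = 733.13.
At (381, 131): z = −22.0 − 5.8 + 733.13 = 705.2 m.

705.2 m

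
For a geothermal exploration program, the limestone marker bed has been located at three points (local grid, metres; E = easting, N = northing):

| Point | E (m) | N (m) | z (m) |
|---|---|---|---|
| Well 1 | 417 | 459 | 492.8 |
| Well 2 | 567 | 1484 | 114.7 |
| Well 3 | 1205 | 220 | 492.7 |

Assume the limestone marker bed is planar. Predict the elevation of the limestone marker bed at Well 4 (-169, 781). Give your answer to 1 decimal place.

441.9 m

Let the plane be z = a·E + b·N + c.
Well 2−Well 1: 150a + 1025b = −378.1;  Well 3−Well 1: 788a − 239b = −0.1.
Solving gives a = −0.107247, b = −0.353183.
Then c = 492.8 − a·417 − b·459 = 699.63.
At (-169, 781): z = 18.1 − 275.8 + 699.63 = 441.9 m.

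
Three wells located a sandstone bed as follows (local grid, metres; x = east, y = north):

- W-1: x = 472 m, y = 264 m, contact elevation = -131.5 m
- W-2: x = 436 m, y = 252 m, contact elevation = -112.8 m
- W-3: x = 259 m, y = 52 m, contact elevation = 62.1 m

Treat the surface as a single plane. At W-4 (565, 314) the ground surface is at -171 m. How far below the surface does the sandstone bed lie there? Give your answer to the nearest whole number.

Two edge vectors: W-1→W-2 = (-36, -12, 18.7), W-1→W-3 = (-213, -212, 193.6).
Normal n = (W-1→W-2) × (W-1→W-3) = (1641.2, 2986.5, 5076).
So ∂z/∂x = −n_x/n_z = −0.32333 and ∂z/∂y = −n_y/n_z = −0.58836.
Intercept c from W-1: -131.5 + 152.61 + 155.33 = 176.44.
At (565, 314): z_contact = −182.7 − 184.7 + 176.44 = -191.0 m.
Depth below ground = -171 − (-191.0) = 20 m.

20 m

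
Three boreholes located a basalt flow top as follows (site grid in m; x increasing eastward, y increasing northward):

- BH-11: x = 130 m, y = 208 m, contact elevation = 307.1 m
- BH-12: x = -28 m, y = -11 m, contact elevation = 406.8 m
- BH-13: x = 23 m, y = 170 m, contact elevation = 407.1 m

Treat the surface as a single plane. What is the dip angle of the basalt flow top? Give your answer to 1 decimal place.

Two edge vectors: BH-11→BH-12 = (-158, -219, 99.7), BH-11→BH-13 = (-107, -38, 100).
Normal n = (BH-11→BH-12) × (BH-11→BH-13) = (-18111.4, 5132.1, -17429).
So ∂z/∂x = −n_x/n_z = −1.03915 and ∂z/∂y = −n_y/n_z = 0.29446.
Gradient magnitude |∇z| = √(a² + b²) = √(1.07984 + 0.08671) = 1.08007.
True dip = arctan(1.08007) = 47.2°, dipping toward ESE (azimuth ≈ 106°).

47.2°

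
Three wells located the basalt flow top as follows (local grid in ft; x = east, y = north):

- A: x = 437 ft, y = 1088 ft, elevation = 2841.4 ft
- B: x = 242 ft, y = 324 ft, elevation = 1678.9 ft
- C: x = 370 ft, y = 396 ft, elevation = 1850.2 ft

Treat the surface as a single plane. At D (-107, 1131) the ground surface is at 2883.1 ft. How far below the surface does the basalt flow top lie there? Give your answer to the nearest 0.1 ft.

288.9 ft

Let the plane be z = a·x + b·y + c.
B−A: −195a − 764b = −1162.5;  C−A: −67a − 692b = −991.2.
Solving gives a = 0.563249, b = 1.377836.
Then c = 2841.4 − a·437 − b·1088 = 1096.18.
At (-107, 1131): z_contact = −60.27 + 1558.33 + 1096.18 = 2594.24 ft.
Depth below ground = 2883.1 − 2594.24 = 288.9 ft.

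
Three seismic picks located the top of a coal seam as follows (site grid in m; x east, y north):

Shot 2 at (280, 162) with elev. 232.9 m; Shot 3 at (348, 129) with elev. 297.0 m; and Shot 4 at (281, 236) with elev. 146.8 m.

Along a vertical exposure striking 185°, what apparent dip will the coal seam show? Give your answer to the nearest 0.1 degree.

48.5°

Let the plane be z = a·x + b·y + c.
Shot 3−Shot 2: 68a − 33b = 64.1;  Shot 4−Shot 2: 1a + 74b = −86.1.
Solving gives a = 0.37554, b = −1.16859.
Unit vector along 185° is (sin 185°, cos 185°) = (-0.0872, -0.9962).
Slope in that direction = a·(-0.0872) + b·(-0.9962) = 1.13141.
Apparent dip = arctan|1.13141| = 48.5° (true dip is 50.8°, so apparent ≤ true as expected).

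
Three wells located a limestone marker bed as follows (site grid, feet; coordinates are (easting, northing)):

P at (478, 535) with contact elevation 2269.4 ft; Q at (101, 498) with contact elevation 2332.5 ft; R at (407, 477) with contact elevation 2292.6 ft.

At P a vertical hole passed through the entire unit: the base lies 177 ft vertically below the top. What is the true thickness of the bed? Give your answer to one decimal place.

Two edge vectors: P→Q = (-377, -37, 63.1), P→R = (-71, -58, 23.2).
Normal n = (P→Q) × (P→R) = (2801.4, 4266.3, 19239).
So ∂z/∂E = −n_x/n_z = −0.14561 and ∂z/∂N = −n_y/n_z = −0.22175.
|∇z| = √(a²+b²) = 0.26529, so dip δ = arctan(0.26529) = 14.86°.
True thickness = vertical thickness × cos δ = 177 × cos 14.86° = 171.1 ft.

171.1 ft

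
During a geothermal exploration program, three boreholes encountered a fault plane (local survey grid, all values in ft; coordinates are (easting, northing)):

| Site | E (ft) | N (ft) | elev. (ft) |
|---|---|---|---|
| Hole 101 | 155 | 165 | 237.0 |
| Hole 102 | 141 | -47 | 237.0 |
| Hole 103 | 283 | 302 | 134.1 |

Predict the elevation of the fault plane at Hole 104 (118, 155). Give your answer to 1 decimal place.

Two edge vectors: Hole 101→Hole 102 = (-14, -212, 0), Hole 101→Hole 103 = (128, 137, -102.9).
Normal n = (Hole 101→Hole 102) × (Hole 101→Hole 103) = (21814.8, -1440.6, 25218).
So ∂z/∂E = −n_x/n_z = −0.86505 and ∂z/∂N = −n_y/n_z = 0.05713.
Intercept c from Hole 101: 237 + 134.08 − 9.43 = 361.66.
At (118, 155): z = −102.1 + 8.9 + 361.66 = 268.4 ft.

268.4 ft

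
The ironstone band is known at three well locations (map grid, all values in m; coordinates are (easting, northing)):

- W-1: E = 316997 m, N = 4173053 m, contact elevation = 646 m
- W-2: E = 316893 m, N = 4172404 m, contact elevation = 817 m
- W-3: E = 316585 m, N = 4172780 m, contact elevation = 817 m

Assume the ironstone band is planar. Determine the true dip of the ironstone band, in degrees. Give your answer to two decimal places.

19.18°

Two edge vectors: W-1→W-2 = (-104, -649, 171), W-1→W-3 = (-412, -273, 171).
Normal n = (W-1→W-2) × (W-1→W-3) = (-64296, -52668, -238996).
So ∂z/∂E = −n_x/n_z = −0.26903 and ∂z/∂N = −n_y/n_z = −0.22037.
Gradient magnitude |∇z| = √(a² + b²) = √(0.07237 + 0.04856) = 0.34776.
True dip = arctan(0.34776) = 19.18°, dipping toward NE (azimuth ≈ 051°).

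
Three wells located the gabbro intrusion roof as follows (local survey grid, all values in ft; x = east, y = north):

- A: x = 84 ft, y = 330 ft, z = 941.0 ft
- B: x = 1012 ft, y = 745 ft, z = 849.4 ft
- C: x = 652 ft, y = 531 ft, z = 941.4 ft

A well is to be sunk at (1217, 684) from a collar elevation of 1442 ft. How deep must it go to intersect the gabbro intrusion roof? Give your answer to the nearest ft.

Two edge vectors: A→B = (928, 415, -91.6), A→C = (568, 201, 0.4).
Normal n = (A→B) × (A→C) = (18577.6, -52400, -49192).
So ∂z/∂x = −n_x/n_z = 0.37765 and ∂z/∂y = −n_y/n_z = −1.06521.
Intercept c from A: 941 − 31.72 + 351.52 = 1260.80.
At (1217, 684): z_contact = 459.6 − 728.6 + 1260.80 = 991.8 ft.
Depth below ground = 1442 − 991.8 = 450 ft.

450 ft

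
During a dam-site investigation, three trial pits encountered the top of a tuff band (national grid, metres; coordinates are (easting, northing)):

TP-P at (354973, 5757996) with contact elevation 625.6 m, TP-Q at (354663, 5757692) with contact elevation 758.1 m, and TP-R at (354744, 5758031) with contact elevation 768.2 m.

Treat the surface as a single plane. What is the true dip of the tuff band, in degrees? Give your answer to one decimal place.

31.8°

Two edge vectors: TP-P→TP-Q = (-310, -304, 132.5), TP-P→TP-R = (-229, 35, 142.6).
Normal n = (TP-P→TP-Q) × (TP-P→TP-R) = (-47987.9, 13863.5, -80466).
So ∂z/∂E = −n_x/n_z = −0.59637 and ∂z/∂N = −n_y/n_z = 0.17229.
Gradient magnitude |∇z| = √(a² + b²) = √(0.35566 + 0.02968) = 0.62076.
True dip = arctan(0.62076) = 31.8°, dipping toward ESE (azimuth ≈ 106°).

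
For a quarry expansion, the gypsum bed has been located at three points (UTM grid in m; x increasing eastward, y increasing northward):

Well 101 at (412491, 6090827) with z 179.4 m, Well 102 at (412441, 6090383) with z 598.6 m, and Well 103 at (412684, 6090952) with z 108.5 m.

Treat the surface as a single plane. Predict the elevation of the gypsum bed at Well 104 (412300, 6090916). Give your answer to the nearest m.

Let the plane be z = a·x + b·y + c.
Well 102−Well 101: −50a − 444b = 419.2;  Well 103−Well 101: 193a + 125b = −70.9.
Solving gives a = 0.26334181, b = −0.97379975.
Then c = 179.4 − a·412491 − b·6090827 = 5822799.10.
At (412300, 6090916): z = 108575.8 − 5931332.5 + 5822799.10 = 42.4 m.

42 m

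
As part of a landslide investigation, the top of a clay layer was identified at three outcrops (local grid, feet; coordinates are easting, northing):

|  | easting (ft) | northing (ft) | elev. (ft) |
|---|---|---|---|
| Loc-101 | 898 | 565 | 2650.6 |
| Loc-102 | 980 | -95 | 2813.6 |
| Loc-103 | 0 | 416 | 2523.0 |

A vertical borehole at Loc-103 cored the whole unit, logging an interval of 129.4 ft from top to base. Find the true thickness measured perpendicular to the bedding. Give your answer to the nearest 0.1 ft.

Let the plane be z = a·easting + b·northing + c.
Loc-102−Loc-101: 82a − 660b = 163;  Loc-103−Loc-101: −898a − 149b = −127.6.
Solving gives a = 0.17937, b = −0.22468.
|∇z| = √(a²+b²) = 0.28750, so dip δ = arctan(0.28750) = 16.04°.
True thickness = vertical thickness × cos δ = 129.4 × cos 16.04° = 124.4 ft.

124.4 ft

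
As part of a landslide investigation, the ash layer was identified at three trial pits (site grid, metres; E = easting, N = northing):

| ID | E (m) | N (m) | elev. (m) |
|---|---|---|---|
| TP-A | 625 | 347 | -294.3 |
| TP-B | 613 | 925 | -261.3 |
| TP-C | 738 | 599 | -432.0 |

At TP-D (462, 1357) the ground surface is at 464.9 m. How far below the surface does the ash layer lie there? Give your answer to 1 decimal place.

Let the plane be z = a·E + b·N + c.
TP-B−TP-A: −12a + 578b = 33;  TP-C−TP-A: 113a + 252b = −137.7.
Solving gives a = −1.286350, b = 0.030387.
Then c = -294.3 − a·625 − b·347 = 499.12.
At (462, 1357): z_contact = −594.29 + 41.24 + 499.12 = -53.93 m.
Depth below ground = 464.9 − (-53.93) = 518.8 m.

518.8 m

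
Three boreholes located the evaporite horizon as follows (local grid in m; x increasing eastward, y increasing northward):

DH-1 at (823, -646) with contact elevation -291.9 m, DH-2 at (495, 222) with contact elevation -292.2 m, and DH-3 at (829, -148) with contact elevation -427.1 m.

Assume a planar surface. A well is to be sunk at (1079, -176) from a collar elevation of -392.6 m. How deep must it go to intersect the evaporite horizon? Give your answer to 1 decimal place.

201.0 m

Two edge vectors: DH-1→DH-2 = (-328, 868, -0.3), DH-1→DH-3 = (6, 498, -135.2).
Normal n = (DH-1→DH-2) × (DH-1→DH-3) = (-117204.2, -44347.4, -168552).
So ∂z/∂x = −n_x/n_z = −0.695359 and ∂z/∂y = −n_y/n_z = −0.263108.
Intercept c from DH-1: -291.9 + 572.28 − 169.97 = 110.41.
At (1079, -176): z_contact = −750.29 + 46.31 + 110.41 = -593.57 m.
Depth below ground = -392.6 − (-593.57) = 201.0 m.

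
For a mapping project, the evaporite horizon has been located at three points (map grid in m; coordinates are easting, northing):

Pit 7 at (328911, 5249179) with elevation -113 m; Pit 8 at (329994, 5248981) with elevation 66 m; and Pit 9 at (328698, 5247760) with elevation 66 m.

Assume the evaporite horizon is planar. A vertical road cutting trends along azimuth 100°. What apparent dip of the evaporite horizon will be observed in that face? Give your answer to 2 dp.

Let the plane be z = a·easting + b·northing + c.
Pit 8−Pit 7: 1083a − 198b = 179;  Pit 9−Pit 7: −213a − 1419b = 179.
Solving gives a = 0.13842, b = −0.14692.
Unit vector along 100° is (sin 100°, cos 100°) = (0.9848, -0.1736).
Slope in that direction = a·(0.9848) + b·(-0.1736) = 0.16183.
Apparent dip = arctan|0.16183| = 9.19° (true dip is 11.4°, so apparent ≤ true as expected).

9.19°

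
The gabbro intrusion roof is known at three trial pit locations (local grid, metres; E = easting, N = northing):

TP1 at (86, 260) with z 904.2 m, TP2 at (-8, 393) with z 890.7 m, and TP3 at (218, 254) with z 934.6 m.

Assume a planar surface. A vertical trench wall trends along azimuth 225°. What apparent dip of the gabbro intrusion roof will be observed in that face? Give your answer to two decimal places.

11.84°

Two edge vectors: TP1→TP2 = (-94, 133, -13.5), TP1→TP3 = (132, -6, 30.4).
Normal n = (TP1→TP2) × (TP1→TP3) = (3962.2, 1075.6, -16992).
So ∂z/∂E = −n_x/n_z = 0.23318 and ∂z/∂N = −n_y/n_z = 0.06330.
Unit vector along 225° is (sin 225°, cos 225°) = (-0.7071, -0.7071).
Slope in that direction = a·(-0.7071) + b·(-0.7071) = −0.20964.
Apparent dip = arctan|0.20964| = 11.84° (true dip is 13.6°, so apparent ≤ true as expected).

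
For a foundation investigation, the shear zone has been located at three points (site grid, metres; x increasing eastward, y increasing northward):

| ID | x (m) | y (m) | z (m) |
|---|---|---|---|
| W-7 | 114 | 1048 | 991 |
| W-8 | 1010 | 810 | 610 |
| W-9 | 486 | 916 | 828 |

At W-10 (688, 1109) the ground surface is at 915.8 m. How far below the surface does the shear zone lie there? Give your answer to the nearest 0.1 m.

Let the plane be z = a·x + b·y + c.
W-8−W-7: 896a − 238b = −381;  W-9−W-7: 372a − 132b = −163.
Solving gives a = −0.386669, b = 0.145144.
Then c = 991 − a·114 − b·1048 = 882.97.
At (688, 1109): z_contact = −266.03 + 160.96 + 882.97 = 777.91 m.
Depth below ground = 915.8 − 777.91 = 137.9 m.

137.9 m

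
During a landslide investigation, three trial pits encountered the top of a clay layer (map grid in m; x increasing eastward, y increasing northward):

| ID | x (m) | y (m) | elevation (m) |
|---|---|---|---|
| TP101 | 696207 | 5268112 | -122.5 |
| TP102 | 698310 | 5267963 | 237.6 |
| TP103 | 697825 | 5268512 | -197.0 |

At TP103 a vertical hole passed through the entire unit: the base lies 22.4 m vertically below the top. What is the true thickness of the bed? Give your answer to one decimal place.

18.4 m

Two edge vectors: TP101→TP102 = (2103, -149, 360.1), TP101→TP103 = (1618, 400, -74.5).
Normal n = (TP101→TP102) × (TP101→TP103) = (-132939.5, 739315.3, 1082282).
So ∂z/∂x = −n_x/n_z = 0.12283 and ∂z/∂y = −n_y/n_z = −0.68311.
|∇z| = √(a²+b²) = 0.69406, so dip δ = arctan(0.69406) = 34.76°.
True thickness = vertical thickness × cos δ = 22.4 × cos 34.76° = 18.4 m.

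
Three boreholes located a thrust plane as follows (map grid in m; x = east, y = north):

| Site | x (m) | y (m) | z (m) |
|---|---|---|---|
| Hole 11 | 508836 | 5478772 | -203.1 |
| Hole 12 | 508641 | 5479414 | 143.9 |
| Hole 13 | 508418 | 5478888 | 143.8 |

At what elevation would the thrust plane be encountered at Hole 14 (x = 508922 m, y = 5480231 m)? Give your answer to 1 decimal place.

192.6 m

Two edge vectors: Hole 11→Hole 12 = (-195, 642, 347), Hole 11→Hole 13 = (-418, 116, 346.9).
Normal n = (Hole 11→Hole 12) × (Hole 11→Hole 13) = (182457.8, -77400.5, 245736).
So ∂z/∂x = −n_x/n_z = −0.742495198 and ∂z/∂y = −n_y/n_z = 0.314974200.
Intercept c from Hole 11: -203.1 + 377808.29 − 1725671.83 = −1348066.64.
At (508922, 5480231): z = −377872.1 + 1726131.4 − 1348066.64 = 192.6 m.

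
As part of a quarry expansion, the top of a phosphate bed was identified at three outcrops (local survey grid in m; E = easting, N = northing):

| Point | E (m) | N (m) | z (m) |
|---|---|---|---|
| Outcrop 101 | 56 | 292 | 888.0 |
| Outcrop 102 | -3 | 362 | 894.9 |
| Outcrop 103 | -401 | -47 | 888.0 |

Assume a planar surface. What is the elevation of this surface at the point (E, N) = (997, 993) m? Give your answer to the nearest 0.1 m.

888.2 m

Let the plane be z = a·E + b·N + c.
Outcrop 102−Outcrop 101: −59a + 70b = 6.9;  Outcrop 103−Outcrop 101: −457a − 339b = 0.
Solving gives a = −0.04499, b = 0.06065.
Then c = 888 − a·56 − b·292 = 872.81.
At (997, 993): z = −44.9 + 60.2 + 872.81 = 888.2 m.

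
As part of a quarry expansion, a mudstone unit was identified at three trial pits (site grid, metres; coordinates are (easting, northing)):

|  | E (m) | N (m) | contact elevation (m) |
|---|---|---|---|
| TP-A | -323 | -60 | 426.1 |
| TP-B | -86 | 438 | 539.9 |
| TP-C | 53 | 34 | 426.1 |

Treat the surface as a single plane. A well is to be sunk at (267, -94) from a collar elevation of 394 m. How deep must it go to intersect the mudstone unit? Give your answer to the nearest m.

15 m

Let the plane be z = a·E + b·N + c.
TP-B−TP-A: 237a + 498b = 113.8;  TP-C−TP-A: 376a + 94b = 0.
Solving gives a = −0.06484, b = 0.25937.
Then c = 426.1 − a·-323 − b·-60 = 420.72.
At (267, -94): z_contact = −17.3 − 24.4 + 420.72 = 379.0 m.
Depth below ground = 394 − 379.0 = 15 m.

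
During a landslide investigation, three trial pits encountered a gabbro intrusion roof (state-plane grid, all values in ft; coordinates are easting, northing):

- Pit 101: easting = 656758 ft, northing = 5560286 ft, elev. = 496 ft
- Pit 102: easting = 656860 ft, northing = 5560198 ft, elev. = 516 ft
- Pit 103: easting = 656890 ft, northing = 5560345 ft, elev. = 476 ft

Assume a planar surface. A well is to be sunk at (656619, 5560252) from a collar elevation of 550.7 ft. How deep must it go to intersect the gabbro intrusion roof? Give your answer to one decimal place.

41.1 ft

Let the plane be z = a·easting + b·northing + c.
Pit 102−Pit 101: 102a − 88b = 20;  Pit 103−Pit 101: 132a + 59b = −20.
Solving gives a = −0.032891006, b = −0.265396393.
Then c = 496 − a·656758 − b·5560286 = 1497777.28.
At (656619, 5560252): z_contact = −21596.86 − 1475670.83 + 1497777.28 = 509.60 ft.
Depth below ground = 550.7 − 509.60 = 41.1 ft.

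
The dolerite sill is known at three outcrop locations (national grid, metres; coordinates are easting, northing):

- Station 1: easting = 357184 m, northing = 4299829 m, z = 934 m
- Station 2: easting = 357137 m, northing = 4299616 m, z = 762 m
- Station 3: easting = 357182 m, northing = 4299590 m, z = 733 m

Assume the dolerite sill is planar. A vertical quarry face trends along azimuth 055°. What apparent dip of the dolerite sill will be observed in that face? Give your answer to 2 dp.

Let the plane be z = a·easting + b·northing + c.
Station 2−Station 1: −47a − 213b = −172;  Station 3−Station 1: −2a − 239b = −201.
Solving gives a = −0.15777, b = 0.84232.
Unit vector along 055° is (sin 55°, cos 55°) = (0.8192, 0.5736).
Slope in that direction = a·(0.8192) + b·(0.5736) = 0.35390.
Apparent dip = arctan|0.35390| = 19.49° (true dip is 40.6°, so apparent ≤ true as expected).

19.49°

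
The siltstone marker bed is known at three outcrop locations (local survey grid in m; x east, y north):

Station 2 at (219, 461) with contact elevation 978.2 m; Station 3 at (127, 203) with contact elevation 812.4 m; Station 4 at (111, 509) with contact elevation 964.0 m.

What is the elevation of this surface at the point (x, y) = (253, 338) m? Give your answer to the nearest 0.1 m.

Two edge vectors: Station 2→Station 3 = (-92, -258, -165.8), Station 2→Station 4 = (-108, 48, -14.2).
Normal n = (Station 2→Station 3) × (Station 2→Station 4) = (11622, 16600, -32280).
So ∂z/∂x = −n_x/n_z = 0.36004 and ∂z/∂y = −n_y/n_z = 0.51425.
Intercept c from Station 2: 978.2 − 78.85 − 237.07 = 662.28.
At (253, 338): z = 91.1 + 173.8 + 662.28 = 927.2 m.

927.2 m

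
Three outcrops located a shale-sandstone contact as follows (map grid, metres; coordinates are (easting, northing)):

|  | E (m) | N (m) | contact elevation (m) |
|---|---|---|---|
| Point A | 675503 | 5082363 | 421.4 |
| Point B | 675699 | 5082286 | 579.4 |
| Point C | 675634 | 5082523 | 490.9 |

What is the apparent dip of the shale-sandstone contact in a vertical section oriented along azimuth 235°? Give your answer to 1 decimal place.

Let the plane be z = a·E + b·N + c.
Point B−Point A: 196a − 77b = 158;  Point C−Point A: 131a + 160b = 69.5.
Solving gives a = 0.73905, b = −0.17072.
Unit vector along 235° is (sin 235°, cos 235°) = (-0.8192, -0.5736).
Slope in that direction = a·(-0.8192) + b·(-0.5736) = −0.50747.
Apparent dip = arctan|0.50747| = 26.9° (true dip is 37.2°, so apparent ≤ true as expected).

26.9°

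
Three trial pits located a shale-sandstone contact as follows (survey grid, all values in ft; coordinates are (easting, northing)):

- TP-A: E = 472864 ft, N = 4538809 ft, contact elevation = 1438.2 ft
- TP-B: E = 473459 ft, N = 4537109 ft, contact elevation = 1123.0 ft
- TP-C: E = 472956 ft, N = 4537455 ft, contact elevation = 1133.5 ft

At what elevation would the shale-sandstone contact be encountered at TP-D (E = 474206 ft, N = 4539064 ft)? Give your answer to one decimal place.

Let the plane be z = a·E + b·N + c.
TP-B−TP-A: 595a − 1700b = −315.2;  TP-C−TP-A: 92a − 1354b = −304.7.
Solving gives a = 0.140488271, b = 0.234582659.
Then c = 1438.2 − a·472864 − b·4538809 = −1129719.53.
At (474206, 4539064): z = 66620.4 + 1064785.7 − 1129719.53 = 1686.6 ft.

1686.6 ft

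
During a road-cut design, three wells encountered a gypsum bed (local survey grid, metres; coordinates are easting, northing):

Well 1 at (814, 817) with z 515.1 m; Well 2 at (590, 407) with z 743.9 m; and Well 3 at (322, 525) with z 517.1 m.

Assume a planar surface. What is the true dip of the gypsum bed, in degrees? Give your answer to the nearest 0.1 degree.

43.7°

Let the plane be z = a·easting + b·northing + c.
Well 2−Well 1: −224a − 410b = 228.8;  Well 3−Well 1: −492a − 292b = 2.
Solving gives a = 0.48411, b = −0.82254.
Gradient magnitude |∇z| = √(a² + b²) = √(0.23436 + 0.67657) = 0.95442.
True dip = arctan(0.95442) = 43.7°, dipping toward NNW (azimuth ≈ 330°).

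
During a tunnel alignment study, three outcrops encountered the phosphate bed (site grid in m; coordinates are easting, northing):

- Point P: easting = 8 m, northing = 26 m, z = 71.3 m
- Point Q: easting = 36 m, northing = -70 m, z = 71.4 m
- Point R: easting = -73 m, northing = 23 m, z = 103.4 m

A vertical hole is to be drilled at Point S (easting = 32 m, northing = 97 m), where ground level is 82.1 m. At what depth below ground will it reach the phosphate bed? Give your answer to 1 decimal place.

28.4 m

Let the plane be z = a·easting + b·northing + c.
Point Q−Point P: 28a − 96b = 0.1;  Point R−Point P: −81a − 3b = 32.1.
Solving gives a = −0.39202, b = −0.11538.
Then c = 71.3 − a·8 − b·26 = 77.44.
At (32, 97): z_contact = −12.54 − 11.19 + 77.44 = 53.70 m.
Depth below ground = 82.1 − 53.70 = 28.4 m.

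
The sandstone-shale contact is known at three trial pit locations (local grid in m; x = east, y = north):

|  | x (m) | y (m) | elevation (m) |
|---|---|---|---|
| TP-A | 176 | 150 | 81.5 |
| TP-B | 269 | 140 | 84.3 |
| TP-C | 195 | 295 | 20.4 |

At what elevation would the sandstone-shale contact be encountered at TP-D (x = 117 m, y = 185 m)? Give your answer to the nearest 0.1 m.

67.7 m

Let the plane be z = a·x + b·y + c.
TP-B−TP-A: 93a − 10b = 2.8;  TP-C−TP-A: 19a + 145b = −61.1.
Solving gives a = −0.01499, b = −0.41941.
Then c = 81.5 − a·176 − b·150 = 147.05.
At (117, 185): z = −1.8 − 77.6 + 147.05 = 67.7 m.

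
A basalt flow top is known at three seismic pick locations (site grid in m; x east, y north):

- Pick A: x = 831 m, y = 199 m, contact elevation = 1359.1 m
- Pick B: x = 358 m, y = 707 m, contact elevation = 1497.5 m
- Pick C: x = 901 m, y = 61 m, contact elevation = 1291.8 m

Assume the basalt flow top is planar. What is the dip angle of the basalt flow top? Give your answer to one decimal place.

42.0°

Two edge vectors: Pick A→Pick B = (-473, 508, 138.4), Pick A→Pick C = (70, -138, -67.3).
Normal n = (Pick A→Pick B) × (Pick A→Pick C) = (-15089.2, -22144.9, 29714).
So ∂z/∂x = −n_x/n_z = 0.50781 and ∂z/∂y = −n_y/n_z = 0.74527.
Gradient magnitude |∇z| = √(a² + b²) = √(0.25788 + 0.55542) = 0.90183.
True dip = arctan(0.90183) = 42.0°, dipping toward SW (azimuth ≈ 214°).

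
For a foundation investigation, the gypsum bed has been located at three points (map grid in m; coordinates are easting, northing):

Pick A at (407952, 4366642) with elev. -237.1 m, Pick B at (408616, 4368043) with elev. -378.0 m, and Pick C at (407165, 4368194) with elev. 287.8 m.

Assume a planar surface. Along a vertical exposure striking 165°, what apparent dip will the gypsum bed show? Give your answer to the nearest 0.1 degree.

12.6°

Let the plane be z = a·easting + b·northing + c.
Pick B−Pick A: 664a + 1401b = −140.9;  Pick C−Pick A: −787a + 1552b = 524.9.
Solving gives a = −0.44726, b = 0.11141.
Unit vector along 165° is (sin 165°, cos 165°) = (0.2588, -0.9659).
Slope in that direction = a·(0.2588) + b·(-0.9659) = −0.22337.
Apparent dip = arctan|0.22337| = 12.6° (true dip is 24.7°, so apparent ≤ true as expected).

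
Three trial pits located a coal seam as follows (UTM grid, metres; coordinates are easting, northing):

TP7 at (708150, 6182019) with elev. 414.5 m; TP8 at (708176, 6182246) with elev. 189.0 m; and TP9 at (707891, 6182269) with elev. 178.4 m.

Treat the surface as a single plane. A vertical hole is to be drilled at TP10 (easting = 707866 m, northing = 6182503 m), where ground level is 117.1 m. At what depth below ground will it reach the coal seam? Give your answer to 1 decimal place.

168.9 m

Two edge vectors: TP7→TP8 = (26, 227, -225.5), TP7→TP9 = (-259, 250, -236.1).
Normal n = (TP7→TP8) × (TP7→TP9) = (2780.3, 64543.1, 65293).
So ∂z/∂easting = −n_x/n_z = −0.042581900 and ∂z/∂northing = −n_y/n_z = −0.988514848.
Intercept c from TP7: 414.5 + 30154.37 + 6111017.57 = 6141586.45.
At (707866, 6182503): z_contact = −30142.28 − 6111496.02 + 6141586.45 = -51.85 m.
Depth below ground = 117.1 − (-51.85) = 168.9 m.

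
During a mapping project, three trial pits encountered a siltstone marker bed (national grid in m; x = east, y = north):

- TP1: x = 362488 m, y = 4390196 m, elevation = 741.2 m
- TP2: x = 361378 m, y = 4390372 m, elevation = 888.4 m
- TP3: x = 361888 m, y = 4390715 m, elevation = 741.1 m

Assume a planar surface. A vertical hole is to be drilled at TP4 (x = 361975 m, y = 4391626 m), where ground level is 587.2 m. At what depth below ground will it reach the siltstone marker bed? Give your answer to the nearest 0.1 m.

Let the plane be z = a·x + b·y + c.
TP2−TP1: −1110a + 176b = 147.2;  TP3−TP1: −600a + 519b = −0.1.
Solving gives a = −0.162414504, b = −0.187955111.
Then c = 741.2 − a·362488 − b·4390196 = 884774.28.
At (361975, 4391626): z_contact = −58789.99 − 825428.55 + 884774.28 = 555.74 m.
Depth below ground = 587.2 − 555.74 = 31.5 m.

31.5 m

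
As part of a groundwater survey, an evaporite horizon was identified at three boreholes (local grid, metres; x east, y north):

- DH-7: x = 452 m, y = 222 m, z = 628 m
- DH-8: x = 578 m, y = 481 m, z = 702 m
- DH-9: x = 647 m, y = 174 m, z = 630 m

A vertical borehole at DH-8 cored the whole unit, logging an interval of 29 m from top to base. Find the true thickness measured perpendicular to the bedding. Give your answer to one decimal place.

28.1 m

Two edge vectors: DH-7→DH-8 = (126, 259, 74), DH-7→DH-9 = (195, -48, 2).
Normal n = (DH-7→DH-8) × (DH-7→DH-9) = (4070, 14178, -56553).
So ∂z/∂x = −n_x/n_z = 0.07197 and ∂z/∂y = −n_y/n_z = 0.25070.
|∇z| = √(a²+b²) = 0.26083, so dip δ = arctan(0.26083) = 14.62°.
True thickness = vertical thickness × cos δ = 29 × cos 14.62° = 28.1 m.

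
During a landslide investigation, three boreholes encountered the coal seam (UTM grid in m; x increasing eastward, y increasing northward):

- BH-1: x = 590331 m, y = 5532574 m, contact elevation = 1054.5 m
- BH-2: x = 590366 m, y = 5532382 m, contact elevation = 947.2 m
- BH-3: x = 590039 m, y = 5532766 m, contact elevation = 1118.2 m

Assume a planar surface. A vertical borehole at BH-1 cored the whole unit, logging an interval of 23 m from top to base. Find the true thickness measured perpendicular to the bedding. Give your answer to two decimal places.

19.60 m

Let the plane be z = a·x + b·y + c.
BH-2−BH-1: 35a − 192b = −107.3;  BH-3−BH-1: −292a + 192b = 63.7.
Solving gives a = 0.16965, b = 0.58978.
|∇z| = √(a²+b²) = 0.61369, so dip δ = arctan(0.61369) = 31.54°.
True thickness = vertical thickness × cos δ = 23 × cos 31.54° = 19.60 m.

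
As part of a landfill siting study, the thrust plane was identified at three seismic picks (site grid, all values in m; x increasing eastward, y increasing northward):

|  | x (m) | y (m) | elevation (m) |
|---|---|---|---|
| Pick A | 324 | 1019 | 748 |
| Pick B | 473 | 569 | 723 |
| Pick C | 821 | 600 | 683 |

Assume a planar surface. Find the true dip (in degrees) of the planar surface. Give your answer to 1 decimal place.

6.7°

Let the plane be z = a·x + b·y + c.
Pick B−Pick A: 149a − 450b = −25;  Pick C−Pick A: 497a − 419b = −65.
Solving gives a = −0.11646, b = 0.01700.
Gradient magnitude |∇z| = √(a² + b²) = √(0.01356 + 0.00029) = 0.11769.
True dip = arctan(0.11769) = 6.7°, dipping toward E (azimuth ≈ 098°).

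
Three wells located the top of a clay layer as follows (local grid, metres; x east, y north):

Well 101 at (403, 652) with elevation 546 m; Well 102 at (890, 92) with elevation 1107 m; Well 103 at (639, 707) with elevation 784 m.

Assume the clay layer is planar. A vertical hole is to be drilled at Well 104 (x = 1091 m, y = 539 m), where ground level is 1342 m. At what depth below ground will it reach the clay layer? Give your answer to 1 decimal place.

73.8 m

Two edge vectors: Well 101→Well 102 = (487, -560, 561), Well 101→Well 103 = (236, 55, 238).
Normal n = (Well 101→Well 102) × (Well 101→Well 103) = (-164135, 16490, 158945).
So ∂z/∂x = −n_x/n_z = 1.032653 and ∂z/∂y = −n_y/n_z = −0.103747.
Intercept c from Well 101: 546 − 416.16 + 67.64 = 197.48.
At (1091, 539): z_contact = 1126.62 − 55.92 + 197.48 = 1268.19 m.
Depth below ground = 1342 − 1268.19 = 73.8 m.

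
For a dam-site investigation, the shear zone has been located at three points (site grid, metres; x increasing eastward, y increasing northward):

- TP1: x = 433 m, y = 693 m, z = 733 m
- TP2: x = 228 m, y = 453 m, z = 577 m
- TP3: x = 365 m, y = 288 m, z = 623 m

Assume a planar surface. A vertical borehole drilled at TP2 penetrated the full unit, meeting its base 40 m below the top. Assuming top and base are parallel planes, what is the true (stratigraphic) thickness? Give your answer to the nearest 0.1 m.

34.6 m

Two edge vectors: TP1→TP2 = (-205, -240, -156), TP1→TP3 = (-68, -405, -110).
Normal n = (TP1→TP2) × (TP1→TP3) = (-36780, -11942, 66705).
So ∂z/∂x = −n_x/n_z = 0.55138 and ∂z/∂y = −n_y/n_z = 0.17903.
|∇z| = √(a²+b²) = 0.57972, so dip δ = arctan(0.57972) = 30.10°.
True thickness = vertical thickness × cos δ = 40 × cos 30.10° = 34.6 m.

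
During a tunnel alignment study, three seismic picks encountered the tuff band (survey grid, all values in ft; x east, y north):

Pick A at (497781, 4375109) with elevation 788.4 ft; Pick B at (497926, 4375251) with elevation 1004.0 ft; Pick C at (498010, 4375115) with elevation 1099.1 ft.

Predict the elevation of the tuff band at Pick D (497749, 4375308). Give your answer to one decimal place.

772.3 ft

Two edge vectors: Pick A→Pick B = (145, 142, 215.6), Pick A→Pick C = (229, 6, 310.7).
Normal n = (Pick A→Pick B) × (Pick A→Pick C) = (42825.8, 4320.9, -31648).
So ∂z/∂x = −n_x/n_z = 1.353191355 and ∂z/∂y = −n_y/n_z = 0.136529954.
Intercept c from Pick A: 788.4 − 673592.95 − 597333.43 = −1270137.98.
At (497749, 4375308): z = 673549.6 + 597360.6 − 1270137.98 = 772.3 ft.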